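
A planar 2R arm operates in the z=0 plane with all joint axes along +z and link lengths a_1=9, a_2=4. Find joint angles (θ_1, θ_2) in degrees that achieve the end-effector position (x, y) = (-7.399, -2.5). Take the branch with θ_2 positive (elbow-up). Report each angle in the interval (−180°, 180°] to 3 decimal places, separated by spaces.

cos θ_2 = (60.9952−9²−4²)/(2·9·4) = -0.5001; θ_2 = 120.0044° (elbow-up)
β = atan2(-2.5000,-7.3990) = -161.3307°; ψ = atan2(3.4639,6.9997) = 26.3294°
θ_1 = β − ψ = -187.6601°

172.340 120.004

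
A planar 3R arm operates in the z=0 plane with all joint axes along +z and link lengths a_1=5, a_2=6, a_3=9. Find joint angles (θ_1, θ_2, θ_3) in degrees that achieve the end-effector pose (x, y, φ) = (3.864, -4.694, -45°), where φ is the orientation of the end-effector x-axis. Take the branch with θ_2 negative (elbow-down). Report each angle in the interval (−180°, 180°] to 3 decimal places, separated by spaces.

-120.002 -150.000 -134.998

wrist centre = target − a_3·(cos φ, sin φ) = (-2.5000, 1.6700)
cos θ_2 = (9.0386−5²−6²)/(2·5·6) = -0.8660; θ_2 = -149.9998° (elbow-down)
β = atan2(1.6700,-2.5000) = 146.2573°; ψ = atan2(-3.0000,-0.1961) = -93.7407°
θ_1 = β − ψ = 239.9980°
θ_3 = φ − θ_1 − θ_2 = -134.9982° (wrapped to (-180°,180°])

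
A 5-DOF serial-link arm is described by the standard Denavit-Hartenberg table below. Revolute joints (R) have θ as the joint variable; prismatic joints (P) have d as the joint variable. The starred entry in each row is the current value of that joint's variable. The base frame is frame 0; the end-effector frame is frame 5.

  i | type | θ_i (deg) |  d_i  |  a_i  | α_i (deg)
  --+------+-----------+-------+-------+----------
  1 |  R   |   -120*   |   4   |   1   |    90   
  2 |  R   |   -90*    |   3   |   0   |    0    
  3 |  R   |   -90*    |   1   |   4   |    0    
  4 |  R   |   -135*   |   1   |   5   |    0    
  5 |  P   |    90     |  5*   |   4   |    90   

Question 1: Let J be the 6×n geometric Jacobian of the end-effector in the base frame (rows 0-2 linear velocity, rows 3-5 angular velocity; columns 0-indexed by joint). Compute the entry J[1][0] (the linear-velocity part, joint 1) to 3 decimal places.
axis z_0 = ẑ; lever o_n−o_0 = (-7.5138,6.9857,10.3640)
cross product → J_v[:, 0] = (-6.9857,-7.5138,0.0000)
J_ω[:, 0] = z_0
entry J[1][0] = -7.5138

-7.514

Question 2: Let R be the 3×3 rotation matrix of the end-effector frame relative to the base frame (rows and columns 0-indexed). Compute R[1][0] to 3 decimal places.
End-effector x-axis (col 0 of R) = (0.3536,0.6124,0.7071)
R[1][0] = 0.6124

0.612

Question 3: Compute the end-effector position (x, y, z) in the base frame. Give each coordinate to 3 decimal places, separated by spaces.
after link 1: o_1 = (-0.5000, -0.8660, 4.0000)
after link 2: o_2 = (-3.0981, 0.6340, 4.0000)
after link 3: o_3 = (-1.9641, 4.5981, 4.0000)
after link 4: o_4 = (-4.5979, 2.0362, 7.5355)
after link 5: o_5 = (-7.5138, 6.9857, 10.3640)

-7.514 6.986 10.364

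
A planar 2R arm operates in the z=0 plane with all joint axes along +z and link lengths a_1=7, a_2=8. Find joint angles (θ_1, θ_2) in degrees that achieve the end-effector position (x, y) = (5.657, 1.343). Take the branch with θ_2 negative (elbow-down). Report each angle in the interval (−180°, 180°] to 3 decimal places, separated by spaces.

cos θ_2 = (33.8053−7²−8²)/(2·7·8) = -0.7071; θ_2 = -134.9991° (elbow-down)
β = atan2(1.3430,5.6570) = 13.3551°; ψ = atan2(-5.6569,1.3432) = -76.6425°
θ_1 = β − ψ = 89.9976°

89.998 -134.999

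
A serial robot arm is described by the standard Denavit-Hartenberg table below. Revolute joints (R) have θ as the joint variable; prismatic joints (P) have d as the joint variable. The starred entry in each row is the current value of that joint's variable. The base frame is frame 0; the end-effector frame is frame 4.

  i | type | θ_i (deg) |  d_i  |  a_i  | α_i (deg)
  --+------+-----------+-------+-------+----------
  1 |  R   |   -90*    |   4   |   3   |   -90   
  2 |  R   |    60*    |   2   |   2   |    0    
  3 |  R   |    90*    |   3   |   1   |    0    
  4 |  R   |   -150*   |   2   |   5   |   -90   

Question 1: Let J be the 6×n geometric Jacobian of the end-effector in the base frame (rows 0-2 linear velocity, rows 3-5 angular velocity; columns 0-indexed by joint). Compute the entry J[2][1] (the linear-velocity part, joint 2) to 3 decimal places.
axis z_1 = (1.0000,0.0000,0.0000); lever o_n−o_1 = (7.0000,-5.1340,-2.2321)
cross product → J_v[:, 1] = (0.0000,2.2321,-5.1340)
J_ω[:, 1] = z_1
entry J[2][1] = -5.1340

-5.134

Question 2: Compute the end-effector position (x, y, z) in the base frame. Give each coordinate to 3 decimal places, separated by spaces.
after link 1: o_1 = (0.0000, -3.0000, 4.0000)
after link 2: o_2 = (2.0000, -4.0000, 2.2679)
after link 3: o_3 = (5.0000, -3.1340, 1.7679)
after link 4: o_4 = (7.0000, -8.1340, 1.7679)

7.000 -8.134 1.768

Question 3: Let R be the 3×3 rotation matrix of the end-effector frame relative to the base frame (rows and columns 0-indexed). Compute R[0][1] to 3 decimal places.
End-effector y-axis (col 1 of R) = (-1.0000,-0.0000,-0.0000)
R[0][1] = -1.0000

-1.000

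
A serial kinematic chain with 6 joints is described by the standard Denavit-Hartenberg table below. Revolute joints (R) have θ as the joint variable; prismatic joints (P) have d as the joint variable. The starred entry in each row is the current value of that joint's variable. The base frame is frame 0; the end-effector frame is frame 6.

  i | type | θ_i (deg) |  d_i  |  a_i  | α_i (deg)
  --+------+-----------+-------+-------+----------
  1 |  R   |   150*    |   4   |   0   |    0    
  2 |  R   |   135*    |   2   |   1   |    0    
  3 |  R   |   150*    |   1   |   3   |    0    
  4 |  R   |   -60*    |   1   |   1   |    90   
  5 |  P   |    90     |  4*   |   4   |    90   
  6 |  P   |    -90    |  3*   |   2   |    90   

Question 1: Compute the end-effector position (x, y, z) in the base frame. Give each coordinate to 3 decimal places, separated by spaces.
after link 1: o_1 = (0.0000, 0.0000, 4.0000)
after link 2: o_2 = (0.2588, -0.9659, 6.0000)
after link 3: o_3 = (1.0353, 1.9319, 7.0000)
after link 4: o_4 = (2.0012, 2.1907, 8.0000)
after link 5: o_5 = (3.0365, -1.6730, 12.0000)
after link 6: o_6 = (5.4166, 1.0353, 12.0000)

5.417 1.035 12.000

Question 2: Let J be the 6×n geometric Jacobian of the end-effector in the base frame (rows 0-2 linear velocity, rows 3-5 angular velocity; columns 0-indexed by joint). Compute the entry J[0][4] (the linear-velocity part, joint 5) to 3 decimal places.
0.259

prismatic axis z_4 = (0.2588,-0.9659,0.0000)
J_v[:, 4] = z_4; J_ω[:, 4] = (0,0,0)
entry J[0][4] = 0.2588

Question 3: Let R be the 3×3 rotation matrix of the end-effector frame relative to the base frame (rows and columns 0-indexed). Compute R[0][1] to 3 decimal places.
0.966

End-effector y-axis (col 1 of R) = (0.9659,0.2588,0.0000)
R[0][1] = 0.9659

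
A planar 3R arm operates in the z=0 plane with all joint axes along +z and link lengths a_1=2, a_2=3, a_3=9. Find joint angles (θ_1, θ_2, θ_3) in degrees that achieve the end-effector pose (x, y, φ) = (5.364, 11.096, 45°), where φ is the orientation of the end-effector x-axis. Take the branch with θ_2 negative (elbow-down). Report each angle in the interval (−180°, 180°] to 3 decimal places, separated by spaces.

wrist centre = target − a_3·(cos φ, sin φ) = (-1.0000, 4.7320)
cos θ_2 = (23.3921−2²−3²)/(2·2·3) = 0.8660; θ_2 = -30.0018° (elbow-down)
β = atan2(4.7320,-1.0000) = 101.9320°; ψ = atan2(-1.5001,4.5980) = -18.0686°
θ_1 = β − ψ = 120.0007°
θ_3 = φ − θ_1 − θ_2 = -44.9989° (wrapped to (-180°,180°])

120.001 -30.002 -44.999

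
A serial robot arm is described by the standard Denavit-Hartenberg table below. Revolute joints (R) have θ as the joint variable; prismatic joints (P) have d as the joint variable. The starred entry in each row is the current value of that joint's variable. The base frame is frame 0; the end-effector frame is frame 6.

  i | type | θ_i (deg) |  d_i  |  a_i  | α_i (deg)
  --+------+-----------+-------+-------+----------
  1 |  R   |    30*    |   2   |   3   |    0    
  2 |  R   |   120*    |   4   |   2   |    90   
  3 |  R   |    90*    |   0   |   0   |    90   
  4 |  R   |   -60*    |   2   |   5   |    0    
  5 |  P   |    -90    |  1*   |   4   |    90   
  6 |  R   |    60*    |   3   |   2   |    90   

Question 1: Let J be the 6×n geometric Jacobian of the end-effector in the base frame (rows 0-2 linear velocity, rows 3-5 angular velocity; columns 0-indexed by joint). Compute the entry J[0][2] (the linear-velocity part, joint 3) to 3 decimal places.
axis z_2 = (0.5000,0.8660,0.0000); lever o_n−o_2 = (-6.2141,-1.2990,-3.3301)
cross product → J_v[:, 2] = (-2.8840,1.6651,4.7321)
J_ω[:, 2] = z_2
entry J[0][2] = -2.8840

-2.884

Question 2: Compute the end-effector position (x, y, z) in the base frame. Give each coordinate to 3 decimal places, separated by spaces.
-5.348 1.201 2.670

after link 1: o_1 = (2.5981, 1.5000, 2.0000)
after link 2: o_2 = (0.8660, 2.5000, 6.0000)
after link 3: o_3 = (0.8660, 2.5000, 6.0000)
after link 4: o_4 = (-3.0311, -0.2500, 8.5000)
after link 5: o_5 = (-4.8971, -1.4821, 5.0359)
after link 6: o_6 = (-5.3481, 1.2010, 2.6699)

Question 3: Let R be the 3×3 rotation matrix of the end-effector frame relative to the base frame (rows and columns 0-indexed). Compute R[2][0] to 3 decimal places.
End-effector x-axis (col 0 of R) = (-0.8750,0.2165,-0.4330)
R[2][0] = -0.4330

-0.433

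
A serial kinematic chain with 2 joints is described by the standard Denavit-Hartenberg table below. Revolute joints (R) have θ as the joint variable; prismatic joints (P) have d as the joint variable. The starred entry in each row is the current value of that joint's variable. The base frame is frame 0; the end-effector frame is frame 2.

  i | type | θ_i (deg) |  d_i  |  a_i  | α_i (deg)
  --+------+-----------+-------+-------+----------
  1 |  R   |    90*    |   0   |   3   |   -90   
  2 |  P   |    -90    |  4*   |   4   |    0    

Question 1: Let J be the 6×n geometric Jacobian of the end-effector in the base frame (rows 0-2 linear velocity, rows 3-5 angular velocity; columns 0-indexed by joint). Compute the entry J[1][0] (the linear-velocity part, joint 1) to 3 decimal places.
-4.000

axis z_0 = ẑ; lever o_n−o_0 = (-4.0000,3.0000,4.0000)
cross product → J_v[:, 0] = (-3.0000,-4.0000,0.0000)
J_ω[:, 0] = z_0
entry J[1][0] = -4.0000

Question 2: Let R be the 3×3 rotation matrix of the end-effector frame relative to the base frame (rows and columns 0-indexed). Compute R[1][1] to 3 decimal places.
1.000

End-effector y-axis (col 1 of R) = (0.0000,1.0000,-0.0000)
R[1][1] = 1.0000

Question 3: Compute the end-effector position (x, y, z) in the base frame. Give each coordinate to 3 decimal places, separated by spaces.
-4.000 3.000 4.000

after link 1: o_1 = (0.0000, 3.0000, 0.0000)
after link 2: o_2 = (-4.0000, 3.0000, 4.0000)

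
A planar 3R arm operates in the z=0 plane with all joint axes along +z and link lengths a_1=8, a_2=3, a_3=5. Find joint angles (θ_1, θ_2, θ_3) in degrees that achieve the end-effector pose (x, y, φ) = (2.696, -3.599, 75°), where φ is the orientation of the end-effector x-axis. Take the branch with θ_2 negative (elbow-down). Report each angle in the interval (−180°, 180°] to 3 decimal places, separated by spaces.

wrist centre = target − a_3·(cos φ, sin φ) = (1.4019, -8.4286)
cos θ_2 = (73.0071−8²−3²)/(2·8·3) = 0.0001; θ_2 = -89.9915° (elbow-down)
β = atan2(-8.4286,1.4019) = -80.5566°; ψ = atan2(-3.0000,8.0004) = -20.5550°
θ_1 = β − ψ = -60.0016°
θ_3 = φ − θ_1 − θ_2 = -135.0069° (wrapped to (-180°,180°])

-60.002 -89.991 -135.007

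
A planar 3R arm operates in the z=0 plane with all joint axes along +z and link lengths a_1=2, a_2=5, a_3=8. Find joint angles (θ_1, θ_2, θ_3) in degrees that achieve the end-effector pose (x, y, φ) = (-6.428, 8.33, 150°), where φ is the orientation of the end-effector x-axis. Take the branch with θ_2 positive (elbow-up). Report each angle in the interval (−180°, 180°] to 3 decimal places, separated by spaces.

-13.180 120.003 43.177

wrist centre = target − a_3·(cos φ, sin φ) = (0.5002, 4.3300)
cos θ_2 = (18.9991−2²−5²)/(2·2·5) = -0.5000; θ_2 = 120.0030° (elbow-up)
β = atan2(4.3300,0.5002) = 83.4104°; ψ = atan2(4.3300,-0.5002) = 96.5899°
θ_1 = β − ψ = -13.1795°
θ_3 = φ − θ_1 − θ_2 = 43.1766° (wrapped to (-180°,180°])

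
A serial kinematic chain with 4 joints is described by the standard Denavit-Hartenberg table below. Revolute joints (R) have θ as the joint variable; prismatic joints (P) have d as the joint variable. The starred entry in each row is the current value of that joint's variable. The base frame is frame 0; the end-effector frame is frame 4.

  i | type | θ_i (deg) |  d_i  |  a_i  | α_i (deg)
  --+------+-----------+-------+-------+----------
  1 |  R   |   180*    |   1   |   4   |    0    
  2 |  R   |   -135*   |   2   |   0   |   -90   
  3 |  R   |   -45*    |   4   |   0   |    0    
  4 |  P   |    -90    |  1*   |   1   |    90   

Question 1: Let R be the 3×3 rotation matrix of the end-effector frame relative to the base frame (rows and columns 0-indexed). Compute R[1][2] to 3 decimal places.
-0.500

End-effector z-axis (col 2 of R) = (-0.5000,-0.5000,-0.7071)
R[1][2] = -0.5000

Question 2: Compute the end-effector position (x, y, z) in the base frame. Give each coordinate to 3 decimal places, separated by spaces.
after link 1: o_1 = (-4.0000, 0.0000, 1.0000)
after link 2: o_2 = (-4.0000, 0.0000, 3.0000)
after link 3: o_3 = (-6.8284, 2.8284, 3.0000)
after link 4: o_4 = (-8.0355, 3.0355, 3.7071)

-8.036 3.036 3.707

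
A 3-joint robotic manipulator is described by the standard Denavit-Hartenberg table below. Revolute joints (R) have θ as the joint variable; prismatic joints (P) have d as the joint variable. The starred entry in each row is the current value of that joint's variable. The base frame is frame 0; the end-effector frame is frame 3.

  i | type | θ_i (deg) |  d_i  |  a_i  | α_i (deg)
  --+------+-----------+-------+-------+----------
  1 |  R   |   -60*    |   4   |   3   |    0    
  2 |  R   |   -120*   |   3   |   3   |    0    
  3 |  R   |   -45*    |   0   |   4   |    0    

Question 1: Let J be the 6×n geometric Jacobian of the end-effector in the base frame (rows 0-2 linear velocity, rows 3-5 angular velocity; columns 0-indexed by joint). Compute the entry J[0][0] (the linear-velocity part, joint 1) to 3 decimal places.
-0.230

axis z_0 = ẑ; lever o_n−o_0 = (-4.3284,0.2304,7.0000)
cross product → J_v[:, 0] = (-0.2304,-4.3284,0.0000)
J_ω[:, 0] = z_0
entry J[0][0] = -0.2304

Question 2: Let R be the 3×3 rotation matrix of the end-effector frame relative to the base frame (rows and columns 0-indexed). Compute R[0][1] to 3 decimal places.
End-effector y-axis (col 1 of R) = (-0.7071,-0.7071,0.0000)
R[0][1] = -0.7071

-0.707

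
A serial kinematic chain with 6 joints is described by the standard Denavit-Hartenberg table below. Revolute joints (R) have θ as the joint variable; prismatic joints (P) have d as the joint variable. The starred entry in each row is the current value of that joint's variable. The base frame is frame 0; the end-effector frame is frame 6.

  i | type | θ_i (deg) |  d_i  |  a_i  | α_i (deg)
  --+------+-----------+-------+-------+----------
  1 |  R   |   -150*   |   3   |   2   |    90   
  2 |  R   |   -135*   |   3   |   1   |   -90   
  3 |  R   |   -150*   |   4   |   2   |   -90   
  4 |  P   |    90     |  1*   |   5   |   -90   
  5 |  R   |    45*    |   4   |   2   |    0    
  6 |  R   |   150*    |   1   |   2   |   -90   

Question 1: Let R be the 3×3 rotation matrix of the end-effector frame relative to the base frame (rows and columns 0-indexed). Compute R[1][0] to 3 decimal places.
-0.102

End-effector x-axis (col 0 of R) = (-0.6243,-0.1016,-0.7745)
R[1][0] = -0.1016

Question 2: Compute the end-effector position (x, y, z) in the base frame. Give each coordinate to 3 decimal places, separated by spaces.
after link 1: o_1 = (-1.7321, -1.0000, 3.0000)
after link 2: o_2 = (-2.6197, 1.9516, 2.2929)
after link 3: o_3 = (-6.6298, 0.7911, 0.6892)
after link 4: o_4 = (-3.6948, 3.4856, 3.8712)
after link 5: o_5 = (0.4719, 2.1676, 2.9217)
after link 6: o_6 = (0.0036, 1.8375, 0.7603)

0.004 1.838 0.760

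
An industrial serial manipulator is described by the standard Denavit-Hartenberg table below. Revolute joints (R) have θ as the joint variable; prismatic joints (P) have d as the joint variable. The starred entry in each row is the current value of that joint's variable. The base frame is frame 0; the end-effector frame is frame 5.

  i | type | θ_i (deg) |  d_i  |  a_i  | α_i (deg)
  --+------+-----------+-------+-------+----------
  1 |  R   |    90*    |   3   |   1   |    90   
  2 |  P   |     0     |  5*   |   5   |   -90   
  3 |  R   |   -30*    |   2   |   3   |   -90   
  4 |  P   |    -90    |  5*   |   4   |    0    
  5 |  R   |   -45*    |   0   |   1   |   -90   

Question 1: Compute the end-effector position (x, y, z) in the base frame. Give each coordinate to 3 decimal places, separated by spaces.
1.816 10.486 9.707

after link 1: o_1 = (0.0000, 1.0000, 3.0000)
after link 2: o_2 = (5.0000, 6.0000, 3.0000)
after link 3: o_3 = (6.5000, 8.5981, 5.0000)
after link 4: o_4 = (2.1699, 11.0981, 9.0000)
after link 5: o_5 = (1.8163, 10.4857, 9.7071)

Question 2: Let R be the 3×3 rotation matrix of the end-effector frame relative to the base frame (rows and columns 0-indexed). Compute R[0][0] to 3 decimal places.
-0.354

End-effector x-axis (col 0 of R) = (-0.3536,-0.6124,0.7071)
R[0][0] = -0.3536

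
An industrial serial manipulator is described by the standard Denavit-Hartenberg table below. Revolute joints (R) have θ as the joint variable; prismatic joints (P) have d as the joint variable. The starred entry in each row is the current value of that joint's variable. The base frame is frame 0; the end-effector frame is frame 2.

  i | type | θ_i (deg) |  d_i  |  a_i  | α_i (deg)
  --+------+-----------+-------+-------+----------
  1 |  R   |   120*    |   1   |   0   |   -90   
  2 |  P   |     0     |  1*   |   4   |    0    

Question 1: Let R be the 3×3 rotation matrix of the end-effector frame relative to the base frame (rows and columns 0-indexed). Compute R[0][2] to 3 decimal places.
End-effector z-axis (col 2 of R) = (-0.8660,-0.5000,0.0000)
R[0][2] = -0.8660

-0.866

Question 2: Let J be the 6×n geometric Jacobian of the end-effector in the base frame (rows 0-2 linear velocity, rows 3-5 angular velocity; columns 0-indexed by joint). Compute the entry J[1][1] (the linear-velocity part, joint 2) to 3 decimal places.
-0.500

prismatic axis z_1 = (-0.8660,-0.5000,0.0000)
J_v[:, 1] = z_1; J_ω[:, 1] = (0,0,0)
entry J[1][1] = -0.5000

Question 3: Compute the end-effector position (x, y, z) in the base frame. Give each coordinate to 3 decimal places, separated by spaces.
-2.866 2.964 1.000

after link 1: o_1 = (0.0000, 0.0000, 1.0000)
after link 2: o_2 = (-2.8660, 2.9641, 1.0000)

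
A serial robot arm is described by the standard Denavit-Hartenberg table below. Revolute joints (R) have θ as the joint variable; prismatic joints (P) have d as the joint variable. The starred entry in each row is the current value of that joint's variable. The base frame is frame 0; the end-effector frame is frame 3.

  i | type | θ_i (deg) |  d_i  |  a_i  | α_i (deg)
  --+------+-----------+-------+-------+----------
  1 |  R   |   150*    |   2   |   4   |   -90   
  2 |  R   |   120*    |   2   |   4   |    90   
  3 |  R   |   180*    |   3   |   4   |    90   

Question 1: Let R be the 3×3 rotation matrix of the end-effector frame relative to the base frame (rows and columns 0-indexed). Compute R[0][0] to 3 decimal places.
End-effector x-axis (col 0 of R) = (-0.4330,0.2500,0.8660)
R[0][0] = -0.4330

-0.433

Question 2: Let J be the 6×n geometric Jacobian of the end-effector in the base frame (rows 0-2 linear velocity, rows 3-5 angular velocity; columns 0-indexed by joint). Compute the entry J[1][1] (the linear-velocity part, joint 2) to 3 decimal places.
axis z_1 = (-0.5000,-0.8660,0.0000); lever o_n−o_1 = (-3.2500,-0.4330,-1.5000)
cross product → J_v[:, 1] = (1.2990,-0.7500,-2.5981)
J_ω[:, 1] = z_1
entry J[1][1] = -0.7500

-0.750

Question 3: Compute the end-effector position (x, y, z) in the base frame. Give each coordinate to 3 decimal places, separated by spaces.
after link 1: o_1 = (-3.4641, 2.0000, 2.0000)
after link 2: o_2 = (-2.7321, -0.7321, -1.4641)
after link 3: o_3 = (-6.7141, 1.5670, 0.5000)

-6.714 1.567 0.500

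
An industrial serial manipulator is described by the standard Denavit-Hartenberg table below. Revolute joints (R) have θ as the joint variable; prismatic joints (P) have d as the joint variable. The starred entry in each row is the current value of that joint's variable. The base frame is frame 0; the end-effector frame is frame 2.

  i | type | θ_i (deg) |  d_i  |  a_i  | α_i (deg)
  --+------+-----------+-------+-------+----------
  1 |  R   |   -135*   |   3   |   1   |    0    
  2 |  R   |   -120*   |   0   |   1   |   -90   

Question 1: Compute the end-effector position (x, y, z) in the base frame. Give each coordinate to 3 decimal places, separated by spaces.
after link 1: o_1 = (-0.7071, -0.7071, 3.0000)
after link 2: o_2 = (-0.9659, 0.2588, 3.0000)

-0.966 0.259 3.000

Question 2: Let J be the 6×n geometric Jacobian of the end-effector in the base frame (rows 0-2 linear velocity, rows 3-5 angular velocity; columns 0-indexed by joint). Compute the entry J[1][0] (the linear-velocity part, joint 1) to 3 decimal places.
axis z_0 = ẑ; lever o_n−o_0 = (-0.9659,0.2588,3.0000)
cross product → J_v[:, 0] = (-0.2588,-0.9659,0.0000)
J_ω[:, 0] = z_0
entry J[1][0] = -0.9659

-0.966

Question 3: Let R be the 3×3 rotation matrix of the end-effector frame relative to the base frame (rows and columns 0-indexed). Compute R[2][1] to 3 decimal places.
End-effector y-axis (col 1 of R) = (-0.0000,-0.0000,-1.0000)
R[2][1] = -1.0000

-1.000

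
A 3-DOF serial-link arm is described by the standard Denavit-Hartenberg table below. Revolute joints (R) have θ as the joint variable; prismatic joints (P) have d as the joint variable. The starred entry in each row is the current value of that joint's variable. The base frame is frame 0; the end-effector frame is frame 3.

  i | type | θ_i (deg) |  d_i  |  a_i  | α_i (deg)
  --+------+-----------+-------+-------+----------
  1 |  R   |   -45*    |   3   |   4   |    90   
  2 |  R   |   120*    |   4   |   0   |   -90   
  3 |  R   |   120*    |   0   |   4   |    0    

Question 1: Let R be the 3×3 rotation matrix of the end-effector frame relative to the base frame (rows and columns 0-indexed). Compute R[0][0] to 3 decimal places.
0.789

End-effector x-axis (col 0 of R) = (0.7891,0.4356,-0.4330)
R[0][0] = 0.7891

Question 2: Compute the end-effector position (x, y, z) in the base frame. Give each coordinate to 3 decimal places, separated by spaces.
after link 1: o_1 = (2.8284, -2.8284, 3.0000)
after link 2: o_2 = (0.0000, -5.6569, 3.0000)
after link 3: o_3 = (3.1566, -3.9145, 1.2679)

3.157 -3.914 1.268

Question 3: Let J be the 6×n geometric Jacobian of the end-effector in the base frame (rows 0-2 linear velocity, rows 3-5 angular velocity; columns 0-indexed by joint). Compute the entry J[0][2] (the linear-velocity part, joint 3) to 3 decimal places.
axis z_2 = (-0.6124,0.6124,-0.5000); lever o_n−o_2 = (3.1566,1.7424,-1.7321)
cross product → J_v[:, 2] = (-0.1895,-2.6390,-3.0000)
J_ω[:, 2] = z_2
entry J[0][2] = -0.1895

-0.189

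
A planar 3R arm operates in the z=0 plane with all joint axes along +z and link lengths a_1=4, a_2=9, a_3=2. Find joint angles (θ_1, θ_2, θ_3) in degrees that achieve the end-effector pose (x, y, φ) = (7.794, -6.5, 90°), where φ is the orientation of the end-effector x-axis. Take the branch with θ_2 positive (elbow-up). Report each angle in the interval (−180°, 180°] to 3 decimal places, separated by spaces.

-90.003 60.003 120.000

wrist centre = target − a_3·(cos φ, sin φ) = (7.7940, -8.5000)
cos θ_2 = (132.9964−4²−9²)/(2·4·9) = 0.5000; θ_2 = 60.0033° (elbow-up)
β = atan2(-8.5000,7.7940) = -47.4810°; ψ = atan2(7.7945,8.4996) = 42.5223°
θ_1 = β − ψ = -90.0033°
θ_3 = φ − θ_1 − θ_2 = 120.0000° (wrapped to (-180°,180°])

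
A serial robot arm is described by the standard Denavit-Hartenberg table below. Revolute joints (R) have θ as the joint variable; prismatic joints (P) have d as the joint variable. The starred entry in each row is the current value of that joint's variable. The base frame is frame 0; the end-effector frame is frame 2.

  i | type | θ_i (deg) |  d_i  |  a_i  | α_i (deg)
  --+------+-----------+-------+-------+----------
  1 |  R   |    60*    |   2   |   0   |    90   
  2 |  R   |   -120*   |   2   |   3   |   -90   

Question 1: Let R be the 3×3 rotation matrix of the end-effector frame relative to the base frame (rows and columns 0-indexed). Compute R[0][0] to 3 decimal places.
End-effector x-axis (col 0 of R) = (-0.2500,-0.4330,-0.8660)
R[0][0] = -0.2500

-0.250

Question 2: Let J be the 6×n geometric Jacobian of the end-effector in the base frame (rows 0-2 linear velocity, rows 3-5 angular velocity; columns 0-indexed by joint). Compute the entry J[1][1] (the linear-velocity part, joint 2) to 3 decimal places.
2.250

axis z_1 = (0.8660,-0.5000,0.0000); lever o_n−o_1 = (0.9821,-2.2990,-2.5981)
cross product → J_v[:, 1] = (1.2990,2.2500,-1.5000)
J_ω[:, 1] = z_1
entry J[1][1] = 2.2500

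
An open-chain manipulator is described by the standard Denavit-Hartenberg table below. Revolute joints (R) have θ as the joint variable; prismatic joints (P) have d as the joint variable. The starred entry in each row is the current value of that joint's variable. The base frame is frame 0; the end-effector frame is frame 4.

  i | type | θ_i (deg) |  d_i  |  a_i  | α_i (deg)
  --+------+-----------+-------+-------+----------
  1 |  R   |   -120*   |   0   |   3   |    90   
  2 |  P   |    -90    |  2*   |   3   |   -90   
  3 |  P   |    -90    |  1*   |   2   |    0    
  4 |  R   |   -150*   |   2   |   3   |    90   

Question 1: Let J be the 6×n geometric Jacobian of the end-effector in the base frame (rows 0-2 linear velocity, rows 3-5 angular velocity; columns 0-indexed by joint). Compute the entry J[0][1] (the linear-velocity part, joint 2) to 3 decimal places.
-0.866

prismatic axis z_1 = (-0.8660,0.5000,0.0000)
J_v[:, 1] = z_1; J_ω[:, 1] = (0,0,0)
entry J[0][1] = -0.8660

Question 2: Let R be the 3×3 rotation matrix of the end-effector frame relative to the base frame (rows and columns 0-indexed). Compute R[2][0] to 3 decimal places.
End-effector x-axis (col 0 of R) = (0.7500,-0.4330,0.5000)
R[2][0] = 0.5000

0.500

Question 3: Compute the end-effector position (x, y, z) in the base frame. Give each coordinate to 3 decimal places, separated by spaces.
-4.214 -4.495 -1.500

after link 1: o_1 = (-1.5000, -2.5981, 0.0000)
after link 2: o_2 = (-3.2321, -1.5981, -3.0000)
after link 3: o_3 = (-5.4641, -1.4641, -3.0000)
after link 4: o_4 = (-4.2141, -4.4952, -1.5000)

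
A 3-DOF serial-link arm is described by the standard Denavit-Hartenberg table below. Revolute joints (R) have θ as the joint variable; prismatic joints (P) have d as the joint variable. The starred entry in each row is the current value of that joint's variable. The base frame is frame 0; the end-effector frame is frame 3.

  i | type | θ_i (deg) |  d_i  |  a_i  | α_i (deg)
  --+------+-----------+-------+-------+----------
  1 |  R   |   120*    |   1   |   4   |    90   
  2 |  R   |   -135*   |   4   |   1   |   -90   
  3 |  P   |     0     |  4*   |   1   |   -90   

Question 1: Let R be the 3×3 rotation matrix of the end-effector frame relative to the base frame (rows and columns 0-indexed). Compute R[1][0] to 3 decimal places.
-0.612

End-effector x-axis (col 0 of R) = (0.3536,-0.6124,-0.7071)
R[1][0] = -0.6124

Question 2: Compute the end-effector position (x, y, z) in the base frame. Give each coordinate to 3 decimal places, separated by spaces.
0.757 6.689 -3.243

after link 1: o_1 = (-2.0000, 3.4641, 1.0000)
after link 2: o_2 = (1.8177, 4.8517, 0.2929)
after link 3: o_3 = (0.7570, 6.6888, -3.2426)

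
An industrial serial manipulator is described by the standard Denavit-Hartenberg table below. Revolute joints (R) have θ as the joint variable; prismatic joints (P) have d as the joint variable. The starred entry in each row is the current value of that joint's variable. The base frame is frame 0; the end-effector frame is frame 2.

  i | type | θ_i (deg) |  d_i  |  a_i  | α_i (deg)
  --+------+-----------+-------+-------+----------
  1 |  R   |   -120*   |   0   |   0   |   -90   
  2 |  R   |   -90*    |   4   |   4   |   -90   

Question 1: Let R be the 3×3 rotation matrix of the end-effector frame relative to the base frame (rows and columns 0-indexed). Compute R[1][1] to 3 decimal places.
0.500

End-effector y-axis (col 1 of R) = (-0.8660,0.5000,-0.0000)
R[1][1] = 0.5000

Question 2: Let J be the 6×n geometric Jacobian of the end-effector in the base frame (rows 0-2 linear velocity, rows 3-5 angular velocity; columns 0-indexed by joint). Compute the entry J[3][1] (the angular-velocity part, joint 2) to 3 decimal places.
axis z_1 = (0.8660,-0.5000,0.0000); lever o_n−o_1 = (3.4641,-2.0000,4.0000)
cross product → J_v[:, 1] = (-2.0000,-3.4641,-0.0000)
J_ω[:, 1] = z_1
entry J[3][1] = 0.8660

0.866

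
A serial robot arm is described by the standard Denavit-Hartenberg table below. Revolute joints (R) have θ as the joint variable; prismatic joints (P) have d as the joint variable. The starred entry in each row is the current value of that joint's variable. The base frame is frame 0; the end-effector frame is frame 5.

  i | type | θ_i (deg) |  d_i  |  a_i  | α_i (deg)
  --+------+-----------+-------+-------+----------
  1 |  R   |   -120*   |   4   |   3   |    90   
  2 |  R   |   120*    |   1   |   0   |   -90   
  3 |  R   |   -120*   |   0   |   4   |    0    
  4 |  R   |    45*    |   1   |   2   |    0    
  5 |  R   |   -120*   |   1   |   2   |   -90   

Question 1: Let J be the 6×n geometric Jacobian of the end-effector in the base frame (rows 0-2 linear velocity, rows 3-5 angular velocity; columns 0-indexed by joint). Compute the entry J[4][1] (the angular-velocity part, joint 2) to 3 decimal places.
axis z_1 = (-0.8660,0.5000,0.0000); lever o_n−o_1 = (-5.0783,2.9608,-3.9568)
cross product → J_v[:, 1] = (-1.9784,-3.4267,-0.0249)
J_ω[:, 1] = z_1
entry J[4][1] = 0.5000

0.500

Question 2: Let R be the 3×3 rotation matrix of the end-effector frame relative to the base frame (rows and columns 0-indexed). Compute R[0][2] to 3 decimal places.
-0.901

End-effector z-axis (col 2 of R) = (-0.9012,0.3709,-0.2241)
R[0][2] = -0.9012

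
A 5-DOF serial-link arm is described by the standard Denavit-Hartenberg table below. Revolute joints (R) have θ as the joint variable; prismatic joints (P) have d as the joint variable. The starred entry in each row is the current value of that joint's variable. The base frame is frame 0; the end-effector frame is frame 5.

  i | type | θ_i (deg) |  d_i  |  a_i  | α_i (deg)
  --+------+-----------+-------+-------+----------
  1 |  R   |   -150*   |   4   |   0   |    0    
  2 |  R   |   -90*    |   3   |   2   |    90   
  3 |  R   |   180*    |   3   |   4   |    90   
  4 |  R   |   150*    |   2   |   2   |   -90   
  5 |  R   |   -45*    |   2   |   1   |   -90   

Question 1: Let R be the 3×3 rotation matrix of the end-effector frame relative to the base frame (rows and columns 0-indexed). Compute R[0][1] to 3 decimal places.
1.000

End-effector y-axis (col 1 of R) = (1.0000,0.0000,-0.0000)
R[0][1] = 1.0000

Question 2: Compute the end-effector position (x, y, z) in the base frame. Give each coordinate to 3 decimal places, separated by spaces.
1.598 2.475 9.707

after link 1: o_1 = (0.0000, 0.0000, 4.0000)
after link 2: o_2 = (-1.0000, 1.7321, 7.0000)
after link 3: o_3 = (3.5981, -0.2321, 7.0000)
after link 4: o_4 = (3.5981, 1.7679, 9.0000)
after link 5: o_5 = (1.5981, 2.4751, 9.7071)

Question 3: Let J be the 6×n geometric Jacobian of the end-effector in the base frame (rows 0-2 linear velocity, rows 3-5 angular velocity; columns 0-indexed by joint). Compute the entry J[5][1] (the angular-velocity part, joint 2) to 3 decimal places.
1.000

axis z_1 = (0.0000,0.0000,1.0000); lever o_n−o_1 = (1.5981,2.4751,5.7071)
cross product → J_v[:, 1] = (-2.4751,1.5981,0.0000)
J_ω[:, 1] = z_1
entry J[5][1] = 1.0000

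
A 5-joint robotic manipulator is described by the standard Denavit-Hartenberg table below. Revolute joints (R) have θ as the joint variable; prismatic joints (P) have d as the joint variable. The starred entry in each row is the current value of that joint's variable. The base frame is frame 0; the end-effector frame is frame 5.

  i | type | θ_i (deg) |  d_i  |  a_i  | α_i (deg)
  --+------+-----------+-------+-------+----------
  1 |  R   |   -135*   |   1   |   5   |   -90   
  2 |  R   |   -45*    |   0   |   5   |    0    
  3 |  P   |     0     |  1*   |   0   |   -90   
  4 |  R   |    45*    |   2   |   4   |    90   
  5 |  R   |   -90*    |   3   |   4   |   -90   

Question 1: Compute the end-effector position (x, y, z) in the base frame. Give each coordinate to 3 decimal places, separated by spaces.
after link 1: o_1 = (-3.5355, -3.5355, 1.0000)
after link 2: o_2 = (-6.0355, -6.0355, 4.5355)
after link 3: o_3 = (-5.3284, -6.7426, 4.5355)
after link 4: o_4 = (-9.7426, -7.1569, 5.1213)
after link 5: o_5 = (-7.3033, -7.7175, 9.4497)

-7.303 -7.718 9.450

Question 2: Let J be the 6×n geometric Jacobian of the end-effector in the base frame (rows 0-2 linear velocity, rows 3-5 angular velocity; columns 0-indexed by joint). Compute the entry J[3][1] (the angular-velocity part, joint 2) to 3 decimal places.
axis z_1 = (0.7071,-0.7071,0.0000); lever o_n−o_1 = (-3.7678,-4.1820,8.4497)
cross product → J_v[:, 1] = (-5.9749,-5.9749,-5.6213)
J_ω[:, 1] = z_1
entry J[3][1] = 0.7071

0.707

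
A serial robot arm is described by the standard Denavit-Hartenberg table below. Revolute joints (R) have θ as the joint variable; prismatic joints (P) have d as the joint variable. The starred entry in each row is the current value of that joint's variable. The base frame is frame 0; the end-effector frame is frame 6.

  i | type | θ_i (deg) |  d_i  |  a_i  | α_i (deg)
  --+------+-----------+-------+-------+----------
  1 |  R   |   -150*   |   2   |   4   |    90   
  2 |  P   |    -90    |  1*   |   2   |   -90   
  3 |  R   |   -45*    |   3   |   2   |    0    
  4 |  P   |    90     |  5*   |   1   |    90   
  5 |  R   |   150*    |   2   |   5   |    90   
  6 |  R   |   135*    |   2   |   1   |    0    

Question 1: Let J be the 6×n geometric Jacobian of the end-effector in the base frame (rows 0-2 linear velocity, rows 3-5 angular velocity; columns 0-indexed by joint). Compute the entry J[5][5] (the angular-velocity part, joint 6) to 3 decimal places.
-0.354

axis z_5 = (-0.5732,-0.7392,-0.3536); lever o_n−o_5 = (-0.8738,-1.2436,-1.6401)
cross product → J_v[:, 5] = (0.7727,-0.6312,0.0670)
J_ω[:, 5] = z_5
entry J[5][5] = -0.3536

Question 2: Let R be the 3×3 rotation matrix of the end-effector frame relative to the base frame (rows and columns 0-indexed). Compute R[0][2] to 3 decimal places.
End-effector z-axis (col 2 of R) = (-0.5732,-0.7392,-0.3536)
R[0][2] = -0.5732

-0.573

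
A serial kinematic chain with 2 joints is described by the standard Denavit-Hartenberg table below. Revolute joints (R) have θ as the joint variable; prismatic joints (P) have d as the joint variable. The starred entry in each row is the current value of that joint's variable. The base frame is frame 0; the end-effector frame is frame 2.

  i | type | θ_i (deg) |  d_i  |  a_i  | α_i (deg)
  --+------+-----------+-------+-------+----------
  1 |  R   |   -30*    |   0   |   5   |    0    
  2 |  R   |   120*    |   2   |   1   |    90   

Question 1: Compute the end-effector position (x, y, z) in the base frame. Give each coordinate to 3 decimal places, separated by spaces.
after link 1: o_1 = (4.3301, -2.5000, 0.0000)
after link 2: o_2 = (4.3301, -1.5000, 2.0000)

4.330 -1.500 2.000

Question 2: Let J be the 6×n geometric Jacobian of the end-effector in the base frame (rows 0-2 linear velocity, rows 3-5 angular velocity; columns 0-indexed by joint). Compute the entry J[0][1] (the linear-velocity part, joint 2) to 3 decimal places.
-1.000

axis z_1 = (0.0000,0.0000,1.0000); lever o_n−o_1 = (0.0000,1.0000,2.0000)
cross product → J_v[:, 1] = (-1.0000,0.0000,0.0000)
J_ω[:, 1] = z_1
entry J[0][1] = -1.0000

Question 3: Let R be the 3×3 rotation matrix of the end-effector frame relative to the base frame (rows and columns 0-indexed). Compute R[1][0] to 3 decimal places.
1.000

End-effector x-axis (col 0 of R) = (0.0000,1.0000,0.0000)
R[1][0] = 1.0000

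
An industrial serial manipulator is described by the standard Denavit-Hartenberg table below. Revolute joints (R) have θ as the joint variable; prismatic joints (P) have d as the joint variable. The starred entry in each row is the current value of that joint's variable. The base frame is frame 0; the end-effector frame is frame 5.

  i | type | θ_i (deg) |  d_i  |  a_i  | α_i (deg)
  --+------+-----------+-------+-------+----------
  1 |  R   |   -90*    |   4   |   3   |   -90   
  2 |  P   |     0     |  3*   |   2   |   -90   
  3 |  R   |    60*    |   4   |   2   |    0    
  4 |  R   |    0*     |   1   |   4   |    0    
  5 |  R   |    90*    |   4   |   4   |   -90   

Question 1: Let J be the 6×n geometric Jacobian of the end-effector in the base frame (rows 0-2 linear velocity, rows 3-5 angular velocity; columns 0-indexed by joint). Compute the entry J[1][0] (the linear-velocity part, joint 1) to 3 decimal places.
-4.196

axis z_0 = ẑ; lever o_n−o_0 = (-4.1962,-4.5359,-5.0000)
cross product → J_v[:, 0] = (4.5359,-4.1962,0.0000)
J_ω[:, 0] = z_0
entry J[1][0] = -4.1962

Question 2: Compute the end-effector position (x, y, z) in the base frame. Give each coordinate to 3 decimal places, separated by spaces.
-4.196 -4.536 -5.000

after link 1: o_1 = (0.0000, -3.0000, 4.0000)
after link 2: o_2 = (3.0000, -5.0000, 4.0000)
after link 3: o_3 = (1.2679, -6.0000, -0.0000)
after link 4: o_4 = (-2.1962, -8.0000, -1.0000)
after link 5: o_5 = (-4.1962, -4.5359, -5.0000)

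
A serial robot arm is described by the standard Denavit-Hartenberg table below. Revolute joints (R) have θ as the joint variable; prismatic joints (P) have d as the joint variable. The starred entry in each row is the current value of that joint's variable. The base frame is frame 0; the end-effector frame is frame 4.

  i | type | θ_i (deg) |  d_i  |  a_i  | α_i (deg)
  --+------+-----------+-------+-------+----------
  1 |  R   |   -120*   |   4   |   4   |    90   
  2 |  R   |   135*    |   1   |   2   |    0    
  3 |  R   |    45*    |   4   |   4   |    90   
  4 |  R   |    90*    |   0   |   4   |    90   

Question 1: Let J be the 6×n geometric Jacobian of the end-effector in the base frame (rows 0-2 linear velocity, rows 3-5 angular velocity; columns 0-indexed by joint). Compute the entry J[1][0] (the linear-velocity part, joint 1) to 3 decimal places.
-7.087

axis z_0 = ẑ; lever o_n−o_0 = (-7.0871,5.7247,5.4142)
cross product → J_v[:, 0] = (-5.7247,-7.0871,0.0000)
J_ω[:, 0] = z_0
entry J[1][0] = -7.0871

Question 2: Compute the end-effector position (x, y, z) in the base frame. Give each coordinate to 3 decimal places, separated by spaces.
after link 1: o_1 = (-2.0000, -3.4641, 4.0000)
after link 2: o_2 = (-2.1589, -1.7394, 5.4142)
after link 3: o_3 = (-3.6230, 3.7247, 5.4142)
after link 4: o_4 = (-7.0871, 5.7247, 5.4142)

-7.087 5.725 5.414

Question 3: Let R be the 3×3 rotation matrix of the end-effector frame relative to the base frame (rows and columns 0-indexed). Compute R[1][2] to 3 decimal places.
0.866

End-effector z-axis (col 2 of R) = (0.5000,0.8660,0.0000)
R[1][2] = 0.8660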